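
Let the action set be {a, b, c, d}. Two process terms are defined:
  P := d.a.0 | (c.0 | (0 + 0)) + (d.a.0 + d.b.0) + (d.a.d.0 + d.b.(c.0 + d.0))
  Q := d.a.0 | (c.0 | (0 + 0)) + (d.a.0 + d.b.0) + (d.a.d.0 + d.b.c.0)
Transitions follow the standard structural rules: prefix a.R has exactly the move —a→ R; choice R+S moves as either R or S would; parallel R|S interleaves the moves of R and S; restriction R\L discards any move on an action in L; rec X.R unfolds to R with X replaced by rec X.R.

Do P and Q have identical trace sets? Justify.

Reachable graph of P (13 states):
  s0 = d.a.0 | (c.0 | (0 + 0)) + (d.a.0 + d.b.0) + (d.a.d.0 + d.b.(c.0 + d.0)) | ··c··> s1, ··d··> s2, ··d··> s3, ··d··> s4, ··d··> s5, ··d··> s6
  s1 = d.a.0 | (0 | (0 + 0)) | ··d··> s7
  s2 = a.0 | ··a··> s8
  s3 = a.0 | (c.0 | (0 + 0)) | ··a··> s9, ··c··> s7
  s4 = a.d.0 | ··a··> s10
  s5 = b.(c.0 + d.0) | ··b··> s11
  s6 = b.0 | ··b··> s8
  s7 = a.0 | (0 | (0 + 0)) | ··a··> s12
  s8 = 0 | (no moves)
  s9 = 0 | (c.0 | (0 + 0)) | ··c··> s12
  s10 = d.0 | ··d··> s8
  s11 = c.0 + d.0 | ··c··> s8, ··d··> s8
  s12 = 0 | (0 | (0 + 0)) | (no moves)
Reachable graph of Q (13 states):
  t0 = d.a.0 | (c.0 | (0 + 0)) + (d.a.0 + d.b.0) + (d.a.d.0 + d.b.c.0) | ··c··> t1, ··d··> t2, ··d··> t3, ··d··> t4, ··d··> t5, ··d··> t6
  t1 = d.a.0 | (0 | (0 + 0)) | ··d··> t7
  t2 = a.0 | ··a··> t8
  t3 = a.0 | (c.0 | (0 + 0)) | ··a··> t9, ··c··> t7
  t4 = a.d.0 | ··a··> t10
  t5 = b.0 | ··b··> t8
  t6 = b.c.0 | ··b··> t11
  t7 = a.0 | (0 | (0 + 0)) | ··a··> t12
  t8 = 0 | (no moves)
  t9 = 0 | (c.0 | (0 + 0)) | ··c··> t12
  t10 = d.0 | ··d··> t8
  t11 = c.0 | ··c··> t8
  t12 = 0 | (0 | (0 + 0)) | (no moves)
Executing dbd from P (initial set {s0}):
  step 1 (d): {s2, s3, s4, s5, s6}
  step 2 (b): {s11, s8}
  step 3 (d): {s8}
  — P admits the full trace.
Executing dbd from Q (initial set {t0}):
  step 1 (d): {t2, t3, t4, t5, t6}
  step 2 (b): {t11, t8}
  step 3 (d): ∅ (Q stuck)

traces(P) ≠ traces(Q) — witness ⟨dbd⟩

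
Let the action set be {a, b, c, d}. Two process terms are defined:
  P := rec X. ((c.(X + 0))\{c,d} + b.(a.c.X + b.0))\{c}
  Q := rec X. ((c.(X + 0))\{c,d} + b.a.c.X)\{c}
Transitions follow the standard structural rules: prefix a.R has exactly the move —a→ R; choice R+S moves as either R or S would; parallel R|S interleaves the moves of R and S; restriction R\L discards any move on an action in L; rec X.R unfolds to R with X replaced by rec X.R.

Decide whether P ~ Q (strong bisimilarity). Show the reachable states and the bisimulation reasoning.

P ≁ Q

P's transition system — 4 states:
  m0 = rec X. ((c.(X + 0))\{c,d} + b.(a.c.X + b.0))\{c} → ··b··> m1
  m1 = (a.c.(rec X. ((c.(X + 0))\{c,d} + b.(a.c.X + b.0))\{c}) + b.0)\{c} → ··a··> m2, ··b··> m3
  m2 = (c.(rec X. ((c.(X + 0))\{c,d} + b.(a.c.X + b.0))\{c}))\{c} → deadlocked
  m3 = 0\{c} → deadlocked
Q's transition system — 3 states:
  n0 = rec X. ((c.(X + 0))\{c,d} + b.a.c.X)\{c} → ··b··> n1
  n1 = (a.c.(rec X. ((c.(X + 0))\{c,d} + b.a.c.X)\{c}))\{c} → ··a··> n2
  n2 = (c.(rec X. ((c.(X + 0))\{c,d} + b.a.c.X)\{c}))\{c} → deadlocked
Partition-refinement fixed point:
  B0 = {m0}
  B1 = {m1}
  B2 = {m2, m3, n2}
  B3 = {n0}
  B4 = {n1}
m0 ∈ B0, n0 ∈ B3 → different blocks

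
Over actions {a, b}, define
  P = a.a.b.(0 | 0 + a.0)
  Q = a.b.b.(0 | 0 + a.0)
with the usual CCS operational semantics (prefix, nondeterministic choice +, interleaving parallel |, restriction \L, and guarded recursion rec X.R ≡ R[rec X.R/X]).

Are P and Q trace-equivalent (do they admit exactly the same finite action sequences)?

traces(P) ≠ traces(Q) — witness ⟨aa⟩

P's transition system — 5 states:
  p0 = a.a.b.(0 | 0 + a.0) | ··a··> p1
  p1 = a.b.(0 | 0 + a.0) | ··a··> p2
  p2 = b.(0 | 0 + a.0) | ··b··> p3
  p3 = 0 | 0 + a.0 | ··a··> p4
  p4 = 0 | ·
Q's transition system — 5 states:
  q0 = a.b.b.(0 | 0 + a.0) | ··a··> q1
  q1 = b.b.(0 | 0 + a.0) | ··b··> q2
  q2 = b.(0 | 0 + a.0) | ··b··> q3
  q3 = 0 | 0 + a.0 | ··a··> q4
  q4 = 0 | ·
Trace ⟨aa⟩ through P, begin at {p0}:
  [1] a ⇒ {p1}
  [2] a ⇒ {p2}
  ✓ P
Trace ⟨aa⟩ through Q, begin at {q0}:
  [1] a ⇒ {q1}
  [2] a ⇒ ∅ (Q stuck)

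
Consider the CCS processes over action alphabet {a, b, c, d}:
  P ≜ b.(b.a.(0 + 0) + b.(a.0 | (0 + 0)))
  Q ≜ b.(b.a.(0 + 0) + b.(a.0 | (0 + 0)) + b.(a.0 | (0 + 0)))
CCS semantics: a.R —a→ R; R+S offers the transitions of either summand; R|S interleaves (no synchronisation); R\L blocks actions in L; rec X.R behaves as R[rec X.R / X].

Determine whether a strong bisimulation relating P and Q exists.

P ~ Q

Reachable graph of P (6 states):
  p0 = b.(b.a.(0 + 0) + b.(a.0 | (0 + 0))) :: --b--▸ p1
  p1 = b.a.(0 + 0) + b.(a.0 | (0 + 0)) :: --b--▸ p2, --b--▸ p3
  p2 = a.(0 + 0) :: --a--▸ p4
  p3 = a.0 | (0 + 0) :: --a--▸ p5
  p4 = 0 + 0 :: stopped
  p5 = 0 | (0 + 0) :: stopped
Reachable graph of Q (6 states):
  q0 = b.(b.a.(0 + 0) + b.(a.0 | (0 + 0)) + b.(a.0 | (0 + 0))) :: --b--▸ q1
  q1 = b.a.(0 + 0) + b.(a.0 | (0 + 0)) + b.(a.0 | (0 + 0)) :: --b--▸ q2, --b--▸ q3
  q2 = a.(0 + 0) :: --a--▸ q4
  q3 = a.0 | (0 + 0) :: --a--▸ q5
  q4 = 0 + 0 :: stopped
  q5 = 0 | (0 + 0) :: stopped
Partition-refinement fixed point:
  B0 = {p0, q0}
  B1 = {p1, q1}
  B2 = {p2, p3, q2, q3}
  B3 = {p4, p5, q4, q5}
p0 ∈ B0, q0 ∈ B0 → same block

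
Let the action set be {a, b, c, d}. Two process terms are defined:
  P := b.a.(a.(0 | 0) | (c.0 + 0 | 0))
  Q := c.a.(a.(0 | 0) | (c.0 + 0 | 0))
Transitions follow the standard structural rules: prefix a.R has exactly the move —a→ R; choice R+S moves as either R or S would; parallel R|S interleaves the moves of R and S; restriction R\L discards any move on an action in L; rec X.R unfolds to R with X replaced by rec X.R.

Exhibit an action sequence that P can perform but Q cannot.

LTS(P): 6 reachable states
  m0 = b.a.(a.(0 | 0) | (c.0 + 0 | 0)) ⊢ -b-> m1
  m1 = a.(a.(0 | 0) | (c.0 + 0 | 0)) ⊢ -a-> m2
  m2 = a.(0 | 0) | (c.0 + 0 | 0) ⊢ -a-> m3, -c-> m4
  m3 = 0 | 0 | (c.0 + 0 | 0) ⊢ -c-> m5
  m4 = a.(0 | 0) | 0 ⊢ -a-> m5
  m5 = 0 | 0 | 0 ⊢ (no moves)
LTS(Q): 6 reachable states
  n0 = c.a.(a.(0 | 0) | (c.0 + 0 | 0)) ⊢ -c-> n1
  n1 = a.(a.(0 | 0) | (c.0 + 0 | 0)) ⊢ -a-> n2
  n2 = a.(0 | 0) | (c.0 + 0 | 0) ⊢ -a-> n3, -c-> n4
  n3 = 0 | 0 | (c.0 + 0 | 0) ⊢ -c-> n5
  n4 = a.(0 | 0) | 0 ⊢ -a-> n5
  n5 = 0 | 0 | 0 ⊢ (no moves)
Trace ⟨b⟩ through P, begin at {m0}:
  after b @ step 1: {m1}
  P completes σ.
Trace ⟨b⟩ through Q, begin at {n0}:
  after b @ step 1: no successor for Q

b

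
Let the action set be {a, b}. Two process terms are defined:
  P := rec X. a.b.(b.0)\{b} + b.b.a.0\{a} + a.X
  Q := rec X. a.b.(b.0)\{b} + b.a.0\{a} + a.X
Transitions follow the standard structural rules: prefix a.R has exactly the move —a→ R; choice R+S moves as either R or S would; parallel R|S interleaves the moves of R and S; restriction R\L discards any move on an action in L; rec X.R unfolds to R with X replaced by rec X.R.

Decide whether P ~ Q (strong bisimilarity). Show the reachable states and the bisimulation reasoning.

not bisimilar

P's transition system — 6 states:
  s0 = rec X. a.b.(b.0)\{b} + b.b.a.0\{a} + a.X | --a--▸ s0, --a--▸ s1, --b--▸ s2
  s1 = b.(b.0)\{b} | --b--▸ s3
  s2 = b.a.0\{a} | --b--▸ s4
  s3 = (b.0)\{b} | (no moves)
  s4 = a.0\{a} | --a--▸ s5
  s5 = 0\{a} | (no moves)
Q's transition system — 5 states:
  t0 = rec X. a.b.(b.0)\{b} + b.a.0\{a} + a.X | --a--▸ t0, --a--▸ t1, --b--▸ t2
  t1 = b.(b.0)\{b} | --b--▸ t3
  t2 = a.0\{a} | --a--▸ t4
  t3 = (b.0)\{b} | (no moves)
  t4 = 0\{a} | (no moves)
Partition-refinement fixed point:
  B0 = {s0}
  B1 = {s1, t1}
  B2 = {s3, s5, t3, t4}
  B3 = {s2}
  B4 = {s4, t2}
  B5 = {t0}
s0 ∈ B0, t0 ∈ B5 → different blocks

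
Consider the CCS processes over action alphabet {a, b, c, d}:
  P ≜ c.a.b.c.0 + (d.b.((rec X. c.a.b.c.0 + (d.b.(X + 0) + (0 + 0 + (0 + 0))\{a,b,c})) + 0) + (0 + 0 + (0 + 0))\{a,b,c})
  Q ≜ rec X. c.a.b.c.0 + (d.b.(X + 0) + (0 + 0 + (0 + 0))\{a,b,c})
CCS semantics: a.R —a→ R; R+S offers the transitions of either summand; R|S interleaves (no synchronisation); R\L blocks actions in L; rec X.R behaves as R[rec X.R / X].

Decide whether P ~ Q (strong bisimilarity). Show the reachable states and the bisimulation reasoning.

Reachable graph of P (7 states):
  u0 = c.a.b.c.0 + (d.b.((rec X. c.a.b.c.0 + (d.b.(X + 0) + (0 + 0 + (0 + 0))\{a,b,c})) + 0) + (0 + 0 + (0 + 0))\{a,b,c}) | --c--▸ u1, --d--▸ u2
  u1 = a.b.c.0 | --a--▸ u3
  u2 = b.((rec X. c.a.b.c.0 + (d.b.(X + 0) + (0 + 0 + (0 + 0))\{a,b,c})) + 0) | --b--▸ u4
  u3 = b.c.0 | --b--▸ u5
  u4 = (rec X. c.a.b.c.0 + (d.b.(X + 0) + (0 + 0 + (0 + 0))\{a,b,c})) + 0 | --c--▸ u1, --d--▸ u2
  u5 = c.0 | --c--▸ u6
  u6 = 0 | stopped
Reachable graph of Q (7 states):
  v0 = rec X. c.a.b.c.0 + (d.b.(X + 0) + (0 + 0 + (0 + 0))\{a,b,c}) | --c--▸ v1, --d--▸ v2
  v1 = a.b.c.0 | --a--▸ v3
  v2 = b.((rec X. c.a.b.c.0 + (d.b.(X + 0) + (0 + 0 + (0 + 0))\{a,b,c})) + 0) | --b--▸ v4
  v3 = b.c.0 | --b--▸ v5
  v4 = (rec X. c.a.b.c.0 + (d.b.(X + 0) + (0 + 0 + (0 + 0))\{a,b,c})) + 0 | --c--▸ v1, --d--▸ v2
  v5 = c.0 | --c--▸ v6
  v6 = 0 | stopped
Coarsest stable partition (strong bisimilarity classes):
  B0 = {u0, u4, v0, v4}
  B1 = {u1, v1}
  B2 = {u3, v3}
  B3 = {u5, v5}
  B4 = {u6, v6}
  B5 = {u2, v2}
u0 ∈ B0, v0 ∈ B0 → same block

P ~ Q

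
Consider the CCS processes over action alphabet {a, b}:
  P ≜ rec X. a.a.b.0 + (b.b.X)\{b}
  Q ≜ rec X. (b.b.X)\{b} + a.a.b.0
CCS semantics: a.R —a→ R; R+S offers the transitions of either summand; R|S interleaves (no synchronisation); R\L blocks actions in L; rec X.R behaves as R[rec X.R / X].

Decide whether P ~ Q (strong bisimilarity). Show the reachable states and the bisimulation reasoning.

LTS(P): 4 reachable states
  p0 = rec X. a.a.b.0 + (b.b.X)\{b} has moves —a→ p1
  p1 = a.b.0 has moves —a→ p2
  p2 = b.0 has moves —b→ p3
  p3 = 0 has moves deadlocked
LTS(Q): 4 reachable states
  q0 = rec X. (b.b.X)\{b} + a.a.b.0 has moves —a→ q1
  q1 = a.b.0 has moves —a→ q2
  q2 = b.0 has moves —b→ q3
  q3 = 0 has moves deadlocked
Partition-refinement fixed point:
  B0 = {p0, q0}
  B1 = {p1, q1}
  B2 = {p2, q2}
  B3 = {p3, q3}
p0 ∈ B0, q0 ∈ B0 → same block

P ~ Q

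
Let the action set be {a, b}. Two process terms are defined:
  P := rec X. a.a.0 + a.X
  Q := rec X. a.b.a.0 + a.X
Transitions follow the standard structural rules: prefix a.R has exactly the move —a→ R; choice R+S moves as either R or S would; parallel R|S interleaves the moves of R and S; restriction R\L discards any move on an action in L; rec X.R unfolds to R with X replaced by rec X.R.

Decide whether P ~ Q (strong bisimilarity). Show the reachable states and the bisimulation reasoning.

P's transition system — 3 states:
  s0 = rec X. a.a.0 + a.X :: --a--▸ s0, --a--▸ s1
  s1 = a.0 :: --a--▸ s2
  s2 = 0 :: stopped
Q's transition system — 4 states:
  t0 = rec X. a.b.a.0 + a.X :: --a--▸ t0, --a--▸ t1
  t1 = b.a.0 :: --b--▸ t2
  t2 = a.0 :: --a--▸ t3
  t3 = 0 :: stopped
Bisimilarity quotient blocks:
  B0 = {s0}
  B1 = {s1, t2}
  B2 = {s2, t3}
  B3 = {t0}
  B4 = {t1}
s0 ∈ B0, t0 ∈ B3 → different blocks

NO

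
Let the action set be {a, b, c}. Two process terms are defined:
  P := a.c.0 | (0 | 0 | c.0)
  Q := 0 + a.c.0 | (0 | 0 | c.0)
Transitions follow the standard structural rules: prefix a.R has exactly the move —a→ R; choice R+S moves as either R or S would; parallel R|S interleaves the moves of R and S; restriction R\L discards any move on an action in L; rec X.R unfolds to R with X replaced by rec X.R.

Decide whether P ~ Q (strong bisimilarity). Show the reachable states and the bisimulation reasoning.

YES

Reachable graph of P (6 states):
  m0 = a.c.0 | (0 | 0 | c.0) ⊢ -a-> m1, -c-> m2
  m1 = c.0 | (0 | 0 | c.0) ⊢ -c-> m3, -c-> m4
  m2 = a.c.0 | (0 | 0 | 0) ⊢ -a-> m4
  m3 = 0 | (0 | 0 | c.0) ⊢ -c-> m5
  m4 = c.0 | (0 | 0 | 0) ⊢ -c-> m5
  m5 = 0 | (0 | 0 | 0) ⊢ stopped
Reachable graph of Q (6 states):
  n0 = 0 + a.c.0 | (0 | 0 | c.0) ⊢ -a-> n1, -c-> n2
  n1 = c.0 | (0 | 0 | c.0) ⊢ -c-> n3, -c-> n4
  n2 = a.c.0 | (0 | 0 | 0) ⊢ -a-> n4
  n3 = 0 | (0 | 0 | c.0) ⊢ -c-> n5
  n4 = c.0 | (0 | 0 | 0) ⊢ -c-> n5
  n5 = 0 | (0 | 0 | 0) ⊢ stopped
Bisimilarity quotient blocks:
  B0 = {m0, n0}
  B1 = {m2, n2}
  B2 = {m3, m4, n3, n4}
  B3 = {m5, n5}
  B4 = {m1, n1}
m0 ∈ B0, n0 ∈ B0 → same block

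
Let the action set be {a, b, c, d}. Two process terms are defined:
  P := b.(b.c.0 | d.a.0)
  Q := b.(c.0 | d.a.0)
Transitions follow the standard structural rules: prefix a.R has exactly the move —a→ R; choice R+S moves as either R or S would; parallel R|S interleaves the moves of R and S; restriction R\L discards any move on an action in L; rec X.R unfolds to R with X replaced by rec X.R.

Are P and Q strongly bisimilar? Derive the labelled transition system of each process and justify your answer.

P ≁ Q

Reachable graph of P (10 states):
  p0 = b.(b.c.0 | d.a.0) | --b--▸ p1
  p1 = b.c.0 | d.a.0 | --b--▸ p2, --d--▸ p3
  p2 = c.0 | d.a.0 | --c--▸ p4, --d--▸ p5
  p3 = b.c.0 | a.0 | --a--▸ p6, --b--▸ p5
  p4 = 0 | d.a.0 | --d--▸ p7
  p5 = c.0 | a.0 | --a--▸ p8, --c--▸ p7
  p6 = b.c.0 | 0 | --b--▸ p8
  p7 = 0 | a.0 | --a--▸ p9
  p8 = c.0 | 0 | --c--▸ p9
  p9 = 0 | 0 | deadlocked
Reachable graph of Q (7 states):
  q0 = b.(c.0 | d.a.0) | --b--▸ q1
  q1 = c.0 | d.a.0 | --c--▸ q2, --d--▸ q3
  q2 = 0 | d.a.0 | --d--▸ q4
  q3 = c.0 | a.0 | --a--▸ q5, --c--▸ q4
  q4 = 0 | a.0 | --a--▸ q6
  q5 = c.0 | 0 | --c--▸ q6
  q6 = 0 | 0 | deadlocked
Coarsest stable partition (strong bisimilarity classes):
  B0 = {p0}
  B1 = {p1}
  B2 = {p2, q1}
  B3 = {p5, q3}
  B4 = {p8, q5}
  B5 = {p9, q6}
  B6 = {p7, q4}
  B7 = {p4, q2}
  B8 = {p3}
  B9 = {p6}
  B10 = {q0}
p0 ∈ B0, q0 ∈ B10 → different blocks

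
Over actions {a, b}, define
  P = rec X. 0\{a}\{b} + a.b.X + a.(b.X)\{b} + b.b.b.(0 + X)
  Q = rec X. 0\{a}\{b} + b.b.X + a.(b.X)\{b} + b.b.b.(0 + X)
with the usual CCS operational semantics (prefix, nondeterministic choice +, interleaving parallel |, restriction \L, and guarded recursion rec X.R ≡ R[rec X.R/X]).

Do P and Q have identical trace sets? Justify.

NO — witness ⟨ab⟩

LTS(P): 6 reachable states
  s0 = rec X. 0\{a}\{b} + a.b.X + a.(b.X)\{b} + b.b.b.(0 + X) ⊢ ··a··> s1, ··a··> s2, ··b··> s3
  s1 = (b.(rec X. 0\{a}\{b} + a.b.X + a.(b.X)\{b} + b.b.b.(0 + X)))\{b} ⊢ deadlocked
  s2 = b.(rec X. 0\{a}\{b} + a.b.X + a.(b.X)\{b} + b.b.b.(0 + X)) ⊢ ··b··> s0
  s3 = b.b.(0 + (rec X. 0\{a}\{b} + a.b.X + a.(b.X)\{b} + b.b.b.(0 + X))) ⊢ ··b··> s4
  s4 = b.(0 + (rec X. 0\{a}\{b} + a.b.X + a.(b.X)\{b} + b.b.b.(0 + X))) ⊢ ··b··> s5
  s5 = 0 + (rec X. 0\{a}\{b} + a.b.X + a.(b.X)\{b} + b.b.b.(0 + X)) ⊢ ··a··> s1, ··a··> s2, ··b··> s3
LTS(Q): 6 reachable states
  t0 = rec X. 0\{a}\{b} + b.b.X + a.(b.X)\{b} + b.b.b.(0 + X) ⊢ ··a··> t1, ··b··> t2, ··b··> t3
  t1 = (b.(rec X. 0\{a}\{b} + b.b.X + a.(b.X)\{b} + b.b.b.(0 + X)))\{b} ⊢ deadlocked
  t2 = b.(rec X. 0\{a}\{b} + b.b.X + a.(b.X)\{b} + b.b.b.(0 + X)) ⊢ ··b··> t0
  t3 = b.b.(0 + (rec X. 0\{a}\{b} + b.b.X + a.(b.X)\{b} + b.b.b.(0 + X))) ⊢ ··b··> t4
  t4 = b.(0 + (rec X. 0\{a}\{b} + b.b.X + a.(b.X)\{b} + b.b.b.(0 + X))) ⊢ ··b··> t5
  t5 = 0 + (rec X. 0\{a}\{b} + b.b.X + a.(b.X)\{b} + b.b.b.(0 + X)) ⊢ ··a··> t1, ··b··> t2, ··b··> t3
Run σ = ⟨ab⟩ on P: start {s0}
  after a @ step 1: {s1, s2}
  after b @ step 2: {s0}
  — P admits the full trace.
Run σ = ⟨ab⟩ on Q: start {t0}
  after a @ step 1: {t1}
  after b @ step 2: no successor for Q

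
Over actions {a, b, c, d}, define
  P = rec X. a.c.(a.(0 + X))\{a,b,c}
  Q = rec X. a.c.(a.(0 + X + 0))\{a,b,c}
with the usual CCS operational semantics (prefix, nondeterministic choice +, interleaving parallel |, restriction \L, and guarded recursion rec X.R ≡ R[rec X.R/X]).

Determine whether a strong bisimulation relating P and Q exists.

bisimilar

LTS(P): 3 reachable states
  s0 = rec X. a.c.(a.(0 + X))\{a,b,c} has moves -a-> s1
  s1 = c.(a.(0 + (rec X. a.c.(a.(0 + X))\{a,b,c})))\{a,b,c} has moves -c-> s2
  s2 = (a.(0 + (rec X. a.c.(a.(0 + X))\{a,b,c})))\{a,b,c} has moves stopped
LTS(Q): 3 reachable states
  t0 = rec X. a.c.(a.(0 + X + 0))\{a,b,c} has moves -a-> t1
  t1 = c.(a.(0 + (rec X. a.c.(a.(0 + X + 0))\{a,b,c}) + 0))\{a,b,c} has moves -c-> t2
  t2 = (a.(0 + (rec X. a.c.(a.(0 + X + 0))\{a,b,c}) + 0))\{a,b,c} has moves stopped
Coarsest stable partition (strong bisimilarity classes):
  B0 = {s0, t0}
  B1 = {s1, t1}
  B2 = {s2, t2}
s0 ∈ B0, t0 ∈ B0 → same block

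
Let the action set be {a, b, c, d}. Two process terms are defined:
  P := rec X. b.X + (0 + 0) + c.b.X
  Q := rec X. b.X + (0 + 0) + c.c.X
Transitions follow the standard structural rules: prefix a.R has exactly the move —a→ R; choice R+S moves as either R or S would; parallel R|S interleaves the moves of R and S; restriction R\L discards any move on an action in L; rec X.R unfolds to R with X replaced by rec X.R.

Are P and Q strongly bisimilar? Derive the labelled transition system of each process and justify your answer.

P ≁ Q

LTS(P): 2 reachable states
  p0 = rec X. b.X + (0 + 0) + c.b.X ⊢ --b--▸ p0, --c--▸ p1
  p1 = b.(rec X. b.X + (0 + 0) + c.b.X) ⊢ --b--▸ p0
LTS(Q): 2 reachable states
  q0 = rec X. b.X + (0 + 0) + c.c.X ⊢ --b--▸ q0, --c--▸ q1
  q1 = c.(rec X. b.X + (0 + 0) + c.c.X) ⊢ --c--▸ q0
Partition-refinement fixed point:
  B0 = {p0}
  B1 = {p1}
  B2 = {q0}
  B3 = {q1}
p0 ∈ B0, q0 ∈ B2 → different blocks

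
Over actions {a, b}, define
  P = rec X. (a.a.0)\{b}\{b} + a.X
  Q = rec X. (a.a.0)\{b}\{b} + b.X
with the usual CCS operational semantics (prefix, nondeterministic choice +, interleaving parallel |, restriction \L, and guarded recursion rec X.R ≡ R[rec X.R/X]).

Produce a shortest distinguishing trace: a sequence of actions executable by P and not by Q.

Reachable graph of P (3 states):
  u0 = rec X. (a.a.0)\{b}\{b} + a.X | =a=> u0, =a=> u1
  u1 = (a.0)\{b}\{b} | =a=> u2
  u2 = 0\{b}\{b} | ·
Reachable graph of Q (3 states):
  v0 = rec X. (a.a.0)\{b}\{b} + b.X | =a=> v1, =b=> v0
  v1 = (a.0)\{b}\{b} | =a=> v2
  v2 = 0\{b}\{b} | ·
Run σ = ⟨aaa⟩ on P: start {u0}
  [1] a ⇒ {u0, u1}
  [2] a ⇒ {u0, u1, u2}
  [3] a ⇒ {u0, u1, u2}
  — P admits the full trace.
Run σ = ⟨aaa⟩ on Q: start {v0}
  [1] a ⇒ {v1}
  [2] a ⇒ {v2}
  [3] a ⇒ ∅ (Q stuck)

aaa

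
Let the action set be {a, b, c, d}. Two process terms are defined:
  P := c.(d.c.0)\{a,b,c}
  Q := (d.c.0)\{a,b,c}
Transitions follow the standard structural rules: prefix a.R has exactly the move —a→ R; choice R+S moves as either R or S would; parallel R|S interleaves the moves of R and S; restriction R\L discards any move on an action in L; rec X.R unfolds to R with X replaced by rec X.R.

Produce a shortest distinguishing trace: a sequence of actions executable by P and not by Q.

LTS(P): 3 reachable states
  u0 = c.(d.c.0)\{a,b,c} has moves --c--▸ u1
  u1 = (d.c.0)\{a,b,c} has moves --d--▸ u2
  u2 = (c.0)\{a,b,c} has moves ·
LTS(Q): 2 reachable states
  v0 = (d.c.0)\{a,b,c} has moves --d--▸ v1
  v1 = (c.0)\{a,b,c} has moves ·
Trace ⟨c⟩ through P, begin at {u0}:
  after c @ step 1: {u1}
  P completes σ.
Trace ⟨c⟩ through Q, begin at {v0}:
  after c @ step 1: ∅  — Q cannot continue

c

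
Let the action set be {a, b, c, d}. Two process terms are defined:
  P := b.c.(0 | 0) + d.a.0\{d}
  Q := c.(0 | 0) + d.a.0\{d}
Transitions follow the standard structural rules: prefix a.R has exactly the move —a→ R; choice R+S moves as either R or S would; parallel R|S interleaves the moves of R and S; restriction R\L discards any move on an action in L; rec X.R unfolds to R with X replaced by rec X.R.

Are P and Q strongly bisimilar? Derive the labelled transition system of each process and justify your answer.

NO

P's transition system — 5 states:
  u0 = b.c.(0 | 0) + d.a.0\{d} | -b-> u1, -d-> u2
  u1 = c.(0 | 0) | -c-> u3
  u2 = a.0\{d} | -a-> u4
  u3 = 0 | 0 | deadlocked
  u4 = 0\{d} | deadlocked
Q's transition system — 4 states:
  v0 = c.(0 | 0) + d.a.0\{d} | -c-> v1, -d-> v2
  v1 = 0 | 0 | deadlocked
  v2 = a.0\{d} | -a-> v3
  v3 = 0\{d} | deadlocked
Coarsest stable partition (strong bisimilarity classes):
  B0 = {u0}
  B1 = {u2, v2}
  B2 = {u3, u4, v1, v3}
  B3 = {u1}
  B4 = {v0}
u0 ∈ B0, v0 ∈ B4 → different blocks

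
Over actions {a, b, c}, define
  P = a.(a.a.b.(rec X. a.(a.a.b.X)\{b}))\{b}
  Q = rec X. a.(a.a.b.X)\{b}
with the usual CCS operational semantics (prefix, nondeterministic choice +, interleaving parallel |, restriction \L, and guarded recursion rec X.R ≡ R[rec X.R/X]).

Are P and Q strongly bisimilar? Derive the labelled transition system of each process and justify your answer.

P's transition system — 4 states:
  u0 = a.(a.a.b.(rec X. a.(a.a.b.X)\{b}))\{b} has moves —a→ u1
  u1 = (a.a.b.(rec X. a.(a.a.b.X)\{b}))\{b} has moves —a→ u2
  u2 = (a.b.(rec X. a.(a.a.b.X)\{b}))\{b} has moves —a→ u3
  u3 = (b.(rec X. a.(a.a.b.X)\{b}))\{b} has moves ·
Q's transition system — 4 states:
  v0 = rec X. a.(a.a.b.X)\{b} has moves —a→ v1
  v1 = (a.a.b.(rec X. a.(a.a.b.X)\{b}))\{b} has moves —a→ v2
  v2 = (a.b.(rec X. a.(a.a.b.X)\{b}))\{b} has moves —a→ v3
  v3 = (b.(rec X. a.(a.a.b.X)\{b}))\{b} has moves ·
Bisimilarity quotient blocks:
  B0 = {u0, v0}
  B1 = {u1, v1}
  B2 = {u2, v2}
  B3 = {u3, v3}
u0 ∈ B0, v0 ∈ B0 → same block

bisimilar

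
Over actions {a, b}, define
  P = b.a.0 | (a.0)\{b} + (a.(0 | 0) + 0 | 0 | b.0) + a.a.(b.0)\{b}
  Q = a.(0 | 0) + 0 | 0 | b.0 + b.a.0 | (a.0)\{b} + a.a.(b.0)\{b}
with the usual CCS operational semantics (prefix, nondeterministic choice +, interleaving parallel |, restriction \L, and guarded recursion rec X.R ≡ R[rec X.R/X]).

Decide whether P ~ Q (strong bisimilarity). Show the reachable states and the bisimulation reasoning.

LTS(P): 10 reachable states
  s0 = b.a.0 | (a.0)\{b} + (a.(0 | 0) + 0 | 0 | b.0) + a.a.(b.0)\{b} | --a--▸ s1, --a--▸ s2, --a--▸ s3, --b--▸ s4, --b--▸ s5
  s1 = 0 | 0 | (no moves)
  s2 = a.(b.0)\{b} | --a--▸ s6
  s3 = b.a.0 | 0\{b} | --b--▸ s7
  s4 = 0 | 0 | 0 | (no moves)
  s5 = a.0 | (a.0)\{b} | --a--▸ s7, --a--▸ s8
  s6 = (b.0)\{b} | (no moves)
  s7 = a.0 | 0\{b} | --a--▸ s9
  s8 = 0 | (a.0)\{b} | --a--▸ s9
  s9 = 0 | 0\{b} | (no moves)
LTS(Q): 10 reachable states
  t0 = a.(0 | 0) + 0 | 0 | b.0 + b.a.0 | (a.0)\{b} + a.a.(b.0)\{b} | --a--▸ t1, --a--▸ t2, --a--▸ t3, --b--▸ t4, --b--▸ t5
  t1 = 0 | 0 | (no moves)
  t2 = a.(b.0)\{b} | --a--▸ t6
  t3 = b.a.0 | 0\{b} | --b--▸ t7
  t4 = 0 | 0 | 0 | (no moves)
  t5 = a.0 | (a.0)\{b} | --a--▸ t7, --a--▸ t8
  t6 = (b.0)\{b} | (no moves)
  t7 = a.0 | 0\{b} | --a--▸ t9
  t8 = 0 | (a.0)\{b} | --a--▸ t9
  t9 = 0 | 0\{b} | (no moves)
Partition-refinement fixed point:
  B0 = {s0, t0}
  B1 = {s2, s7, s8, t2, t7, t8}
  B2 = {s1, s4, s6, s9, t1, t4, t6, t9}
  B3 = {s5, t5}
  B4 = {s3, t3}
s0 ∈ B0, t0 ∈ B0 → same block

YES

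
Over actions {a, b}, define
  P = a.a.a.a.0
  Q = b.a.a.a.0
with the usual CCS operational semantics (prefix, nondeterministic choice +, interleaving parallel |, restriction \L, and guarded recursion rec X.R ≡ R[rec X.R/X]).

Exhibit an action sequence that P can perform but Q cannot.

a

LTS(P): 5 reachable states
  m0 = a.a.a.a.0 → --a--▸ m1
  m1 = a.a.a.0 → --a--▸ m2
  m2 = a.a.0 → --a--▸ m3
  m3 = a.0 → --a--▸ m4
  m4 = 0 → ∅
LTS(Q): 5 reachable states
  n0 = b.a.a.a.0 → --b--▸ n1
  n1 = a.a.a.0 → --a--▸ n2
  n2 = a.a.0 → --a--▸ n3
  n3 = a.0 → --a--▸ n4
  n4 = 0 → ∅
Run σ = ⟨a⟩ on P: start {m0}
  after a @ step 1: {m1}
  ✓ P
Run σ = ⟨a⟩ on Q: start {n0}
  after a @ step 1: no successor for Q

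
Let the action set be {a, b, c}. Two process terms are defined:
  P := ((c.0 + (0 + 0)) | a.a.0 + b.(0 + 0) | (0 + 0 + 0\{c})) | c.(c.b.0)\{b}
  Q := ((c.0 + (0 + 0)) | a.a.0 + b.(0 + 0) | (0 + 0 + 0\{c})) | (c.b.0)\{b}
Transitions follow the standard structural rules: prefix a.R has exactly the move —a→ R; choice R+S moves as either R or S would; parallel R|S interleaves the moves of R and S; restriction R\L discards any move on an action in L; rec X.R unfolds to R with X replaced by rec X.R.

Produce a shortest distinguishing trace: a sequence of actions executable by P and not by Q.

bcc

LTS(P): 21 reachable states
  m0 = ((c.0 + (0 + 0)) | a.a.0 + b.(0 + 0) | (0 + 0 + 0\{c})) | c.(c.b.0)\{b} :: --a--▸ m1, --b--▸ m2, --c--▸ m3, --c--▸ m4
  m1 = (c.0 + (0 + 0)) | a.0 | c.(c.b.0)\{b} :: --a--▸ m5, --c--▸ m6, --c--▸ m7
  m2 = (0 + 0) | (0 + 0 + 0\{c}) | c.(c.b.0)\{b} :: --c--▸ m8
  m3 = ((c.0 + (0 + 0)) | a.a.0 + b.(0 + 0) | (0 + 0 + 0\{c})) | (c.b.0)\{b} :: --a--▸ m6, --b--▸ m8, --c--▸ m10, --c--▸ m9
  m4 = 0 | a.a.0 | c.(c.b.0)\{b} :: --a--▸ m7, --c--▸ m10
  m5 = (c.0 + (0 + 0)) | 0 | c.(c.b.0)\{b} :: --c--▸ m11, --c--▸ m12
  m6 = (c.0 + (0 + 0)) | a.0 | (c.b.0)\{b} :: --a--▸ m11, --c--▸ m13, --c--▸ m14
  m7 = 0 | a.0 | c.(c.b.0)\{b} :: --a--▸ m12, --c--▸ m14
  m8 = (0 + 0) | (0 + 0 + 0\{c}) | (c.b.0)\{b} :: --c--▸ m15
  m9 = ((c.0 + (0 + 0)) | a.a.0 + b.(0 + 0) | (0 + 0 + 0\{c})) | (b.0)\{b} :: --a--▸ m13, --b--▸ m15, --c--▸ m16
  m10 = 0 | a.a.0 | (c.b.0)\{b} :: --a--▸ m14, --c--▸ m16
  m11 = (c.0 + (0 + 0)) | 0 | (c.b.0)\{b} :: --c--▸ m17, --c--▸ m18
  m12 = 0 | 0 | c.(c.b.0)\{b} :: --c--▸ m18
  m13 = (c.0 + (0 + 0)) | a.0 | (b.0)\{b} :: --a--▸ m17, --c--▸ m19
  m14 = 0 | a.0 | (c.b.0)\{b} :: --a--▸ m18, --c--▸ m19
  m15 = (0 + 0) | (0 + 0 + 0\{c}) | (b.0)\{b} :: ∅
  m16 = 0 | a.a.0 | (b.0)\{b} :: --a--▸ m19
  m17 = (c.0 + (0 + 0)) | 0 | (b.0)\{b} :: --c--▸ m20
  m18 = 0 | 0 | (c.b.0)\{b} :: --c--▸ m20
  m19 = 0 | a.0 | (b.0)\{b} :: --a--▸ m20
  m20 = 0 | 0 | (b.0)\{b} :: ∅
LTS(Q): 14 reachable states
  n0 = ((c.0 + (0 + 0)) | a.a.0 + b.(0 + 0) | (0 + 0 + 0\{c})) | (c.b.0)\{b} :: --a--▸ n1, --b--▸ n2, --c--▸ n3, --c--▸ n4
  n1 = (c.0 + (0 + 0)) | a.0 | (c.b.0)\{b} :: --a--▸ n5, --c--▸ n6, --c--▸ n7
  n2 = (0 + 0) | (0 + 0 + 0\{c}) | (c.b.0)\{b} :: --c--▸ n8
  n3 = ((c.0 + (0 + 0)) | a.a.0 + b.(0 + 0) | (0 + 0 + 0\{c})) | (b.0)\{b} :: --a--▸ n6, --b--▸ n8, --c--▸ n9
  n4 = 0 | a.a.0 | (c.b.0)\{b} :: --a--▸ n7, --c--▸ n9
  n5 = (c.0 + (0 + 0)) | 0 | (c.b.0)\{b} :: --c--▸ n10, --c--▸ n11
  n6 = (c.0 + (0 + 0)) | a.0 | (b.0)\{b} :: --a--▸ n10, --c--▸ n12
  n7 = 0 | a.0 | (c.b.0)\{b} :: --a--▸ n11, --c--▸ n12
  n8 = (0 + 0) | (0 + 0 + 0\{c}) | (b.0)\{b} :: ∅
  n9 = 0 | a.a.0 | (b.0)\{b} :: --a--▸ n12
  n10 = (c.0 + (0 + 0)) | 0 | (b.0)\{b} :: --c--▸ n13
  n11 = 0 | 0 | (c.b.0)\{b} :: --c--▸ n13
  n12 = 0 | a.0 | (b.0)\{b} :: --a--▸ n13
  n13 = 0 | 0 | (b.0)\{b} :: ∅
Run σ = ⟨bcc⟩ on P: start {m0}
  step 1 (b): {m2}
  step 2 (c): {m8}
  step 3 (c): {m15}
  ✓ P
Run σ = ⟨bcc⟩ on Q: start {n0}
  step 1 (b): {n2}
  step 2 (c): {n8}
  step 3 (c): no successor for Q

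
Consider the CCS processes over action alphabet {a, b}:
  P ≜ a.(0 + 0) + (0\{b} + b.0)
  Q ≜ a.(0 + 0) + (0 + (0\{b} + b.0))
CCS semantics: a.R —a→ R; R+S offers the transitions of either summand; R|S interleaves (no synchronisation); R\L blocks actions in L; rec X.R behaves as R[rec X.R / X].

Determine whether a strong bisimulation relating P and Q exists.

YES

P's transition system — 3 states:
  m0 = a.(0 + 0) + (0\{b} + b.0) | ··a··> m1, ··b··> m2
  m1 = 0 + 0 | ∅
  m2 = 0 | ∅
Q's transition system — 3 states:
  n0 = a.(0 + 0) + (0 + (0\{b} + b.0)) | ··a··> n1, ··b··> n2
  n1 = 0 + 0 | ∅
  n2 = 0 | ∅
Partition-refinement fixed point:
  B0 = {m0, n0}
  B1 = {m1, m2, n1, n2}
m0 ∈ B0, n0 ∈ B0 → same block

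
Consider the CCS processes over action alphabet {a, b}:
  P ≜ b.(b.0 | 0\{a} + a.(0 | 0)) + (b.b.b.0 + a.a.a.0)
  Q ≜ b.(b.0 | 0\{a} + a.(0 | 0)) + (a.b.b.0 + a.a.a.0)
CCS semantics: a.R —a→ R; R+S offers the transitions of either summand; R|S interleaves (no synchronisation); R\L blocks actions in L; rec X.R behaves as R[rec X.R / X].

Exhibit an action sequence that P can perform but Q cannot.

Reachable graph of P (9 states):
  s0 = b.(b.0 | 0\{a} + a.(0 | 0)) + (b.b.b.0 + a.a.a.0) ⊢ =a=> s1, =b=> s2, =b=> s3
  s1 = a.a.0 ⊢ =a=> s4
  s2 = b.0 | 0\{a} + a.(0 | 0) ⊢ =a=> s5, =b=> s6
  s3 = b.b.0 ⊢ =b=> s7
  s4 = a.0 ⊢ =a=> s8
  s5 = 0 | 0 ⊢ ·
  s6 = 0 | 0\{a} ⊢ ·
  s7 = b.0 ⊢ =b=> s8
  s8 = 0 ⊢ ·
Reachable graph of Q (9 states):
  t0 = b.(b.0 | 0\{a} + a.(0 | 0)) + (a.b.b.0 + a.a.a.0) ⊢ =a=> t1, =a=> t2, =b=> t3
  t1 = a.a.0 ⊢ =a=> t4
  t2 = b.b.0 ⊢ =b=> t5
  t3 = b.0 | 0\{a} + a.(0 | 0) ⊢ =a=> t6, =b=> t7
  t4 = a.0 ⊢ =a=> t8
  t5 = b.0 ⊢ =b=> t8
  t6 = 0 | 0 ⊢ ·
  t7 = 0 | 0\{a} ⊢ ·
  t8 = 0 ⊢ ·
Executing bbb from P (initial set {s0}):
  step 1 (b): {s2, s3}
  step 2 (b): {s6, s7}
  step 3 (b): {s8}
  — P admits the full trace.
Executing bbb from Q (initial set {t0}):
  step 1 (b): {t3}
  step 2 (b): {t7}
  step 3 (b): no successor for Q

bbb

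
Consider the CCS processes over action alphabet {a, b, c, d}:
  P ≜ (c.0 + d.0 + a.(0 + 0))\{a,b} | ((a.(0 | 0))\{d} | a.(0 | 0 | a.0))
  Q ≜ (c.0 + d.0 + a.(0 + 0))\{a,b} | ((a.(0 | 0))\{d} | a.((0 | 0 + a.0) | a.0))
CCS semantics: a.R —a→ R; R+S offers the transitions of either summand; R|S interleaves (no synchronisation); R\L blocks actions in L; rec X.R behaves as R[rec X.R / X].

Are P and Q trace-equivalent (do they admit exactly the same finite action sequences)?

trace-distinct — witness ⟨aaaa⟩

Reachable graph of P (12 states):
  s0 = (c.0 + d.0 + a.(0 + 0))\{a,b} | ((a.(0 | 0))\{d} | a.(0 | 0 | a.0)) has moves -a-> s1, -a-> s2, -c-> s3, -d-> s3
  s1 = (c.0 + d.0 + a.(0 + 0))\{a,b} | ((0 | 0)\{d} | a.(0 | 0 | a.0)) has moves -a-> s4, -c-> s5, -d-> s5
  s2 = (c.0 + d.0 + a.(0 + 0))\{a,b} | ((a.(0 | 0))\{d} | (0 | 0 | a.0)) has moves -a-> s4, -a-> s6, -c-> s7, -d-> s7
  s3 = 0\{a,b} | ((a.(0 | 0))\{d} | a.(0 | 0 | a.0)) has moves -a-> s5, -a-> s7
  s4 = (c.0 + d.0 + a.(0 + 0))\{a,b} | ((0 | 0)\{d} | (0 | 0 | a.0)) has moves -a-> s8, -c-> s9, -d-> s9
  s5 = 0\{a,b} | ((0 | 0)\{d} | a.(0 | 0 | a.0)) has moves -a-> s9
  s6 = (c.0 + d.0 + a.(0 + 0))\{a,b} | ((a.(0 | 0))\{d} | (0 | 0 | 0)) has moves -a-> s8, -c-> s10, -d-> s10
  s7 = 0\{a,b} | ((a.(0 | 0))\{d} | (0 | 0 | a.0)) has moves -a-> s10, -a-> s9
  s8 = (c.0 + d.0 + a.(0 + 0))\{a,b} | ((0 | 0)\{d} | (0 | 0 | 0)) has moves -c-> s11, -d-> s11
  s9 = 0\{a,b} | ((0 | 0)\{d} | (0 | 0 | a.0)) has moves -a-> s11
  s10 = 0\{a,b} | ((a.(0 | 0))\{d} | (0 | 0 | 0)) has moves -a-> s11
  s11 = 0\{a,b} | ((0 | 0)\{d} | (0 | 0 | 0)) has moves deadlocked
Reachable graph of Q (20 states):
  t0 = (c.0 + d.0 + a.(0 + 0))\{a,b} | ((a.(0 | 0))\{d} | a.((0 | 0 + a.0) | a.0)) has moves -a-> t1, -a-> t2, -c-> t3, -d-> t3
  t1 = (c.0 + d.0 + a.(0 + 0))\{a,b} | ((0 | 0)\{d} | a.((0 | 0 + a.0) | a.0)) has moves -a-> t4, -c-> t5, -d-> t5
  t2 = (c.0 + d.0 + a.(0 + 0))\{a,b} | ((a.(0 | 0))\{d} | ((0 | 0 + a.0) | a.0)) has moves -a-> t4, -a-> t6, -a-> t7, -c-> t8, -d-> t8
  t3 = 0\{a,b} | ((a.(0 | 0))\{d} | a.((0 | 0 + a.0) | a.0)) has moves -a-> t5, -a-> t8
  t4 = (c.0 + d.0 + a.(0 + 0))\{a,b} | ((0 | 0)\{d} | ((0 | 0 + a.0) | a.0)) has moves -a-> t10, -a-> t9, -c-> t11, -d-> t11
  t5 = 0\{a,b} | ((0 | 0)\{d} | a.((0 | 0 + a.0) | a.0)) has moves -a-> t11
  t6 = (c.0 + d.0 + a.(0 + 0))\{a,b} | ((a.(0 | 0))\{d} | ((0 | 0 + a.0) | 0)) has moves -a-> t12, -a-> t9, -c-> t13, -d-> t13
  t7 = (c.0 + d.0 + a.(0 + 0))\{a,b} | ((a.(0 | 0))\{d} | (0 | a.0)) has moves -a-> t10, -a-> t12, -c-> t14, -d-> t14
  t8 = 0\{a,b} | ((a.(0 | 0))\{d} | ((0 | 0 + a.0) | a.0)) has moves -a-> t11, -a-> t13, -a-> t14
  t9 = (c.0 + d.0 + a.(0 + 0))\{a,b} | ((0 | 0)\{d} | ((0 | 0 + a.0) | 0)) has moves -a-> t15, -c-> t16, -d-> t16
  t10 = (c.0 + d.0 + a.(0 + 0))\{a,b} | ((0 | 0)\{d} | (0 | a.0)) has moves -a-> t15, -c-> t17, -d-> t17
  t11 = 0\{a,b} | ((0 | 0)\{d} | ((0 | 0 + a.0) | a.0)) has moves -a-> t16, -a-> t17
  t12 = (c.0 + d.0 + a.(0 + 0))\{a,b} | ((a.(0 | 0))\{d} | (0 | 0)) has moves -a-> t15, -c-> t18, -d-> t18
  t13 = 0\{a,b} | ((a.(0 | 0))\{d} | ((0 | 0 + a.0) | 0)) has moves -a-> t16, -a-> t18
  t14 = 0\{a,b} | ((a.(0 | 0))\{d} | (0 | a.0)) has moves -a-> t17, -a-> t18
  t15 = (c.0 + d.0 + a.(0 + 0))\{a,b} | ((0 | 0)\{d} | (0 | 0)) has moves -c-> t19, -d-> t19
  t16 = 0\{a,b} | ((0 | 0)\{d} | ((0 | 0 + a.0) | 0)) has moves -a-> t19
  t17 = 0\{a,b} | ((0 | 0)\{d} | (0 | a.0)) has moves -a-> t19
  t18 = 0\{a,b} | ((a.(0 | 0))\{d} | (0 | 0)) has moves -a-> t19
  t19 = 0\{a,b} | ((0 | 0)\{d} | (0 | 0)) has moves deadlocked
Run σ = ⟨aaaa⟩ on Q: start {t0}
  step 1 (a): {t1, t2}
  step 2 (a): {t4, t6, t7}
  step 3 (a): {t10, t12, t9}
  step 4 (a): {t15}
  — Q admits the full trace.
Run σ = ⟨aaaa⟩ on P: start {s0}
  step 1 (a): {s1, s2}
  step 2 (a): {s4, s6}
  step 3 (a): {s8}
  step 4 (a): ∅ (P stuck)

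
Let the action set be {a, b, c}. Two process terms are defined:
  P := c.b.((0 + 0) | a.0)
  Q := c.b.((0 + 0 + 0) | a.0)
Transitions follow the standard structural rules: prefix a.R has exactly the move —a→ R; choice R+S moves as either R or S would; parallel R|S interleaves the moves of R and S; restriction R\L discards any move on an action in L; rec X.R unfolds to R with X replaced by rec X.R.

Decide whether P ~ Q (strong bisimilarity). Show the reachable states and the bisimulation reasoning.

bisimilar

Reachable graph of P (4 states):
  m0 = c.b.((0 + 0) | a.0) | -c-> m1
  m1 = b.((0 + 0) | a.0) | -b-> m2
  m2 = (0 + 0) | a.0 | -a-> m3
  m3 = (0 + 0) | 0 | ·
Reachable graph of Q (4 states):
  n0 = c.b.((0 + 0 + 0) | a.0) | -c-> n1
  n1 = b.((0 + 0 + 0) | a.0) | -b-> n2
  n2 = (0 + 0 + 0) | a.0 | -a-> n3
  n3 = (0 + 0 + 0) | 0 | ·
Coarsest stable partition (strong bisimilarity classes):
  B0 = {m0, n0}
  B1 = {m1, n1}
  B2 = {m2, n2}
  B3 = {m3, n3}
m0 ∈ B0, n0 ∈ B0 → same block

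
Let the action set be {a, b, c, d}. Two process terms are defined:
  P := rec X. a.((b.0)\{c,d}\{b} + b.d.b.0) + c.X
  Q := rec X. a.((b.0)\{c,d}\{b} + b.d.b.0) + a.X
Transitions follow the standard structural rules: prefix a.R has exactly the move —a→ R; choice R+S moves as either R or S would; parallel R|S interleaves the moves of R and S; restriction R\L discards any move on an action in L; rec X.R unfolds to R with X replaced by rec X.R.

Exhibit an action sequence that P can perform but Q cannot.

P's transition system — 5 states:
  u0 = rec X. a.((b.0)\{c,d}\{b} + b.d.b.0) + c.X | =a=> u1, =c=> u0
  u1 = (b.0)\{c,d}\{b} + b.d.b.0 | =b=> u2
  u2 = d.b.0 | =d=> u3
  u3 = b.0 | =b=> u4
  u4 = 0 | ∅
Q's transition system — 5 states:
  v0 = rec X. a.((b.0)\{c,d}\{b} + b.d.b.0) + a.X | =a=> v0, =a=> v1
  v1 = (b.0)\{c,d}\{b} + b.d.b.0 | =b=> v2
  v2 = d.b.0 | =d=> v3
  v3 = b.0 | =b=> v4
  v4 = 0 | ∅
Trace ⟨c⟩ through P, begin at {u0}:
  [1] c ⇒ {u0}
  — P admits the full trace.
Trace ⟨c⟩ through Q, begin at {v0}:
  [1] c ⇒ ∅ (Q stuck)

c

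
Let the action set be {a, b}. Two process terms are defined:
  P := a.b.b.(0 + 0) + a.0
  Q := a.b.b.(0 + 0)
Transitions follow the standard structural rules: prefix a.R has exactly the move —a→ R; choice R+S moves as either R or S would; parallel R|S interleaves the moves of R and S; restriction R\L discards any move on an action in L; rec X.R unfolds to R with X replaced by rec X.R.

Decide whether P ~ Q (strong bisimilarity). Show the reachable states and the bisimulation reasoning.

LTS(P): 5 reachable states
  s0 = a.b.b.(0 + 0) + a.0 ⊢ -a-> s1, -a-> s2
  s1 = 0 ⊢ ·
  s2 = b.b.(0 + 0) ⊢ -b-> s3
  s3 = b.(0 + 0) ⊢ -b-> s4
  s4 = 0 + 0 ⊢ ·
LTS(Q): 4 reachable states
  t0 = a.b.b.(0 + 0) ⊢ -a-> t1
  t1 = b.b.(0 + 0) ⊢ -b-> t2
  t2 = b.(0 + 0) ⊢ -b-> t3
  t3 = 0 + 0 ⊢ ·
Coarsest stable partition (strong bisimilarity classes):
  B0 = {s0}
  B1 = {s1, s4, t3}
  B2 = {s2, t1}
  B3 = {s3, t2}
  B4 = {t0}
s0 ∈ B0, t0 ∈ B4 → different blocks

not bisimilar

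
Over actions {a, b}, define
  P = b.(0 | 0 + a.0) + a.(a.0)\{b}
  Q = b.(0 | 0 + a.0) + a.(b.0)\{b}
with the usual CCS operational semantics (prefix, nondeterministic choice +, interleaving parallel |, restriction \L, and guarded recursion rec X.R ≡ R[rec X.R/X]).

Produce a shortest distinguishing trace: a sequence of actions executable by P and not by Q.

LTS(P): 5 reachable states
  s0 = b.(0 | 0 + a.0) + a.(a.0)\{b} ⊢ =a=> s1, =b=> s2
  s1 = (a.0)\{b} ⊢ =a=> s3
  s2 = 0 | 0 + a.0 ⊢ =a=> s4
  s3 = 0\{b} ⊢ ∅
  s4 = 0 ⊢ ∅
LTS(Q): 4 reachable states
  t0 = b.(0 | 0 + a.0) + a.(b.0)\{b} ⊢ =a=> t1, =b=> t2
  t1 = (b.0)\{b} ⊢ ∅
  t2 = 0 | 0 + a.0 ⊢ =a=> t3
  t3 = 0 ⊢ ∅
Executing aa from P (initial set {s0}):
  step 1 (a): {s1}
  step 2 (a): {s3}
  P completes σ.
Executing aa from Q (initial set {t0}):
  step 1 (a): {t1}
  step 2 (a): ∅  — Q cannot continue

aa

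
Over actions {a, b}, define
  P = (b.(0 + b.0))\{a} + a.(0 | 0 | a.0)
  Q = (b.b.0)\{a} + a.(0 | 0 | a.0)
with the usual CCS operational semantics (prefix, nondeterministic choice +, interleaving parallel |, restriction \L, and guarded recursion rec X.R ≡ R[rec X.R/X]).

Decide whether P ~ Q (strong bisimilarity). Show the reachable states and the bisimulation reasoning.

YES

P's transition system — 5 states:
  m0 = (b.(0 + b.0))\{a} + a.(0 | 0 | a.0) :: -a-> m1, -b-> m2
  m1 = 0 | 0 | a.0 :: -a-> m3
  m2 = (0 + b.0)\{a} :: -b-> m4
  m3 = 0 | 0 | 0 :: stopped
  m4 = 0\{a} :: stopped
Q's transition system — 5 states:
  n0 = (b.b.0)\{a} + a.(0 | 0 | a.0) :: -a-> n1, -b-> n2
  n1 = 0 | 0 | a.0 :: -a-> n3
  n2 = (b.0)\{a} :: -b-> n4
  n3 = 0 | 0 | 0 :: stopped
  n4 = 0\{a} :: stopped
Partition-refinement fixed point:
  B0 = {m0, n0}
  B1 = {m2, n2}
  B2 = {m3, m4, n3, n4}
  B3 = {m1, n1}
m0 ∈ B0, n0 ∈ B0 → same block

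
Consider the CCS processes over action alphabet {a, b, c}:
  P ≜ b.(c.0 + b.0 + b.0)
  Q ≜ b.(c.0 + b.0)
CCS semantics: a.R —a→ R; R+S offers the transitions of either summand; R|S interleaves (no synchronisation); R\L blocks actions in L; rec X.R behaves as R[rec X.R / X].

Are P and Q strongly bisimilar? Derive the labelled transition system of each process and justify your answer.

YES

LTS(P): 3 reachable states
  m0 = b.(c.0 + b.0 + b.0) has moves =b=> m1
  m1 = c.0 + b.0 + b.0 has moves =b=> m2, =c=> m2
  m2 = 0 has moves ∅
LTS(Q): 3 reachable states
  n0 = b.(c.0 + b.0) has moves =b=> n1
  n1 = c.0 + b.0 has moves =b=> n2, =c=> n2
  n2 = 0 has moves ∅
Bisimilarity quotient blocks:
  B0 = {m0, n0}
  B1 = {m1, n1}
  B2 = {m2, n2}
m0 ∈ B0, n0 ∈ B0 → same block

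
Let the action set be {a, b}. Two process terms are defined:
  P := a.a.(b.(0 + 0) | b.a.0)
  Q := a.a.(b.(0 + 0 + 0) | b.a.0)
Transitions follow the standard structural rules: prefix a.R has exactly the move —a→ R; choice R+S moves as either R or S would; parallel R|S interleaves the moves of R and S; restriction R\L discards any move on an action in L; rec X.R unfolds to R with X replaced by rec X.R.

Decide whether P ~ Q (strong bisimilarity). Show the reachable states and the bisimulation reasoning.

Reachable graph of P (8 states):
  p0 = a.a.(b.(0 + 0) | b.a.0) has moves ··a··> p1
  p1 = a.(b.(0 + 0) | b.a.0) has moves ··a··> p2
  p2 = b.(0 + 0) | b.a.0 has moves ··b··> p3, ··b··> p4
  p3 = (0 + 0) | b.a.0 has moves ··b··> p5
  p4 = b.(0 + 0) | a.0 has moves ··a··> p6, ··b··> p5
  p5 = (0 + 0) | a.0 has moves ··a··> p7
  p6 = b.(0 + 0) | 0 has moves ··b··> p7
  p7 = (0 + 0) | 0 has moves (no moves)
Reachable graph of Q (8 states):
  q0 = a.a.(b.(0 + 0 + 0) | b.a.0) has moves ··a··> q1
  q1 = a.(b.(0 + 0 + 0) | b.a.0) has moves ··a··> q2
  q2 = b.(0 + 0 + 0) | b.a.0 has moves ··b··> q3, ··b··> q4
  q3 = (0 + 0 + 0) | b.a.0 has moves ··b··> q5
  q4 = b.(0 + 0 + 0) | a.0 has moves ··a··> q6, ··b··> q5
  q5 = (0 + 0 + 0) | a.0 has moves ··a··> q7
  q6 = b.(0 + 0 + 0) | 0 has moves ··b··> q7
  q7 = (0 + 0 + 0) | 0 has moves (no moves)
Coarsest stable partition (strong bisimilarity classes):
  B0 = {p0, q0}
  B1 = {p1, q1}
  B2 = {p2, q2}
  B3 = {p3, q3}
  B4 = {p5, q5}
  B5 = {p7, q7}
  B6 = {p4, q4}
  B7 = {p6, q6}
p0 ∈ B0, q0 ∈ B0 → same block

YES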